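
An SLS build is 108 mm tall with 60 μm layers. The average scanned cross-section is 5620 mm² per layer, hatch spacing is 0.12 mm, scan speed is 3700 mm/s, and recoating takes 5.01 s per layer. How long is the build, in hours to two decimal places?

Layer count = ceil(108 / 0.06) = 1800.
Scan path per layer = 5620 / 0.12, so 46833.3 mm.
Per-layer scan time = 46833.3 / 3700 = 12.6576 s.
Layer cycle: 12.6576 + 5.01 → 17.6676 s.
Build time = 1800 × 17.6676 = 31801.68 s = 8.83 hours.

8.83 hours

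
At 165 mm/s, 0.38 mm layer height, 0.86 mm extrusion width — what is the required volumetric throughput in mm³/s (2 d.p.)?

53.92

A: 0.38 × 0.86 → 0.3268 mm².
Q = v·A = 165 × 0.3268 = 53.92 mm³/s.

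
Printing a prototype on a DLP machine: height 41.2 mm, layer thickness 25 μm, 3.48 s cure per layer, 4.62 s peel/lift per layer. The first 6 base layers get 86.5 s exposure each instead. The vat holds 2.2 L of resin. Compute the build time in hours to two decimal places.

Layers = ⌈41.2/0.025⌉ = 1648.
Bottom layers = 6 × (86.5 + 4.62) = 546.72 s.
Remaining layers: 1642 × (3.48 + 4.62) → 13300.2 s.
Total = 546.72 + 13300.2 = 13846.92 s = 3.85 hours.

3.85 hours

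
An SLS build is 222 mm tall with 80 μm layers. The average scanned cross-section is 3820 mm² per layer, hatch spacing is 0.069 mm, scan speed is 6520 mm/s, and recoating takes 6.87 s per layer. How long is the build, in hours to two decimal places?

11.84 hours

Layer count = ceil(222 / 0.08) = 2775.
Hatch length per layer = 3820 / 0.069 = 55362.3 mm.
Laser time per layer: 55362.3 / 6520 → 8.4912 s.
Layer cycle = 8.4912 + 6.87 = 15.3612 s.
Build time = 2775 × 15.3612 = 42627.33 s = 11.84 hours.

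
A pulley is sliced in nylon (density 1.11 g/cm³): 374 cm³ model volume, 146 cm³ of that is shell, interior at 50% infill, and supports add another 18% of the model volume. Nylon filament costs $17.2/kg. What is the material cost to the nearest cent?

Interior volume: 374 − 146 → 228 cm³.
Deposited infill = 0.50 × 228, so 114 cm³.
Support = 0.18 × 374, so 67.32 cm³.
Total printed volume = 146 + 114 + 67.32 = 327.32 cm³.
Mass: 327.32 × 1.11 → 363.3252 g.
At $17.2/kg: 363.3252/1000 × 17.2 = $6.25.

$6.25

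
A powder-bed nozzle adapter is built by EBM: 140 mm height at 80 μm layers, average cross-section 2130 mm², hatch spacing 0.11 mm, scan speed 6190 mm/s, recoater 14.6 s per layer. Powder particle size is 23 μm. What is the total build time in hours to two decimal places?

Layer count = ceil(140 / 0.08) = 1750.
Scan path per layer = 2130 / 0.11, so 19363.6 mm.
Beam time per layer = 19363.6 / 6190, so 3.1282 s.
Layer cycle = 3.1282 + 14.6 = 17.7282 s.
Total: 1750 × 17.7282 s = 31024.35 s → 8.62 hours.

8.62 hours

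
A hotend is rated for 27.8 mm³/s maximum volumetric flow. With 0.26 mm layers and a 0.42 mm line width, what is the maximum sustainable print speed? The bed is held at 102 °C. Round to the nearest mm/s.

255 mm/s

Bead cross-section = 0.26 × 0.42 = 0.1092 mm².
Max speed = 27.8 / 0.1092 = 254.58 ≈ 255 mm/s.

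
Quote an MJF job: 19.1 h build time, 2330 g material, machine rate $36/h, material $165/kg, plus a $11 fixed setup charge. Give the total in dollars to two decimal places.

Time charge = 36 × 19.1, so $687.60.
Material cost = 165 × 2330/1000 = $384.45.
Total = 687.60 + 384.45 + 11 = $1083.05.

$1083.05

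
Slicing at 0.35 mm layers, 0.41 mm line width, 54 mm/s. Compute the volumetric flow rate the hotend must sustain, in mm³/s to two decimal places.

Bead cross-section: 0.35 × 0.41 → 0.1435 mm².
Q = v·A = 54 × 0.1435 = 7.75 mm³/s.

7.75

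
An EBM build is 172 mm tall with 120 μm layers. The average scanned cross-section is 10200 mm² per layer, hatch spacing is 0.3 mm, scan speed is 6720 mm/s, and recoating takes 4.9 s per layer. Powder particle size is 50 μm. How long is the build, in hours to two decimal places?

3.97 hours

Number of layers: 172 / 0.12 → 1434 (rounded up).
Per-layer scan distance: 10200 / 0.3 → 34000 mm.
Per-layer scan time = 34000 / 6720 = 5.0595 s.
Time per layer = 5.0595 + 4.9 = 9.9595 s.
1434 layers × 9.9595 s/layer = 14281.923 s, i.e. 3.97 hours.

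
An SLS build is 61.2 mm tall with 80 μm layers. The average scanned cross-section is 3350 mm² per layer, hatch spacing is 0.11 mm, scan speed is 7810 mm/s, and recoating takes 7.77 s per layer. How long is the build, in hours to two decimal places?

2.48 hours

Number of layers: 61.2 / 0.08 → 765 (rounded up).
Hatch length per layer: 3350 / 0.11 → 30454.5 mm.
Laser time per layer: 30454.5 / 7810 → 3.8994 s.
Layer cycle: 3.8994 + 7.77 → 11.6694 s.
765 layers × 11.6694 s/layer = 8927.091 s, i.e. 2.48 hours.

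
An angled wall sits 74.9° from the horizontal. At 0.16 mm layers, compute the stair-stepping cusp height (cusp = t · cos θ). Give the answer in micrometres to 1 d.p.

41.7 μm

h_c = t·cos θ = 0.16 × 0.2605 = 0.04168 mm (41.7 μm).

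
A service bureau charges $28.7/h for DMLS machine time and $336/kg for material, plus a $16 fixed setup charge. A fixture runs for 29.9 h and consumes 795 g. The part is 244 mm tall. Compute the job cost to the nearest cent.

$1141.25

Machine cost = 28.7 × 29.9, so $858.13.
Material cost: 336 × 795/1000 → $267.12.
Total = 858.13 + 267.12 + 16 = $1141.25.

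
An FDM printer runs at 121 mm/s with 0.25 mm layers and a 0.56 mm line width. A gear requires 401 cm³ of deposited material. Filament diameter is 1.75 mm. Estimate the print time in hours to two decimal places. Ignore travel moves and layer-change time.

Bead cross-section = 0.25 × 0.56, so 0.14 mm².
Toolpath length = 401 cm³ / 0.14 mm² = 401000 / 0.14 = 2864285.7 mm.
Extrusion time: 2864285.7 / 121 → 23671.8 s.
That's 23671.8 s → 6.58 hours.

6.58 hours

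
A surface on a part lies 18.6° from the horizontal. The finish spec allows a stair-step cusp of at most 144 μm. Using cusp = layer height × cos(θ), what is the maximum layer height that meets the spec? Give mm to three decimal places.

0.152 mm

t = h_c / cos θ = 0.144 / 0.9478 = 0.152 mm.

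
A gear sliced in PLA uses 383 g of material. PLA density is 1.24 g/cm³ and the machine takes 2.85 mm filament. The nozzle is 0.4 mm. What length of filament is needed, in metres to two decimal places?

48.42 m

Extruded volume: 383/1.24 = 308.871 cm³ (308871 mm³).
Filament cross-section = π × (2.85/2)² = 6.3794 mm².
Length = 308871 / 6.3794 = 48416.94 mm = 48.42 m.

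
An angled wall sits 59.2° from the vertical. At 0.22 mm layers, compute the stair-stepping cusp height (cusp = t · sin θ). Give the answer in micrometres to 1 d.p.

sin(59.2°) = 0.8590, so cusp = 0.22 × 0.8590 = 0.18898 mm → 189.0 μm.

189.0 μm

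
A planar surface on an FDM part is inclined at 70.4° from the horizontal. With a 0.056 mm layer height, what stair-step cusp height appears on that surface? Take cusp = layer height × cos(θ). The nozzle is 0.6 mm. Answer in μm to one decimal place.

Cusp = layer height × cos(70.4°) = 0.056 × 0.3355 = 0.018788 mm = 18.8 μm.

18.8 μm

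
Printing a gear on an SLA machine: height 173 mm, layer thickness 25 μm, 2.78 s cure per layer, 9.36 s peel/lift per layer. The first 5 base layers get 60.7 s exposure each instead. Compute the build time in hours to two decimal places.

23.42 hours

Number of layers: 173 / 0.025 → 6920 (rounded up).
Base layers = 5 × (60.7 + 9.36), so 350.3 s.
Remaining layers: 6915 × (2.78 + 9.36) → 83948.1 s.
Sum: 350.3 + 83948.1 = 84298.4 s → 23.42 hours.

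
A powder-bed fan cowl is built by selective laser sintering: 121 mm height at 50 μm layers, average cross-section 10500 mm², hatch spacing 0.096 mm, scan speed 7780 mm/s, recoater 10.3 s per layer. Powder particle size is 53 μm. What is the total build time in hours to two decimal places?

16.37 hours

Number of layers: 121 / 0.05 → 2420 (rounded up).
Hatch length per layer = 10500 / 0.096 = 109375 mm.
Per-layer scan time = 109375 / 7780, so 14.0585 s.
Layer cycle = 14.0585 + 10.3, so 24.3585 s.
Total: 2420 × 24.3585 s = 58947.57 s → 16.37 hours.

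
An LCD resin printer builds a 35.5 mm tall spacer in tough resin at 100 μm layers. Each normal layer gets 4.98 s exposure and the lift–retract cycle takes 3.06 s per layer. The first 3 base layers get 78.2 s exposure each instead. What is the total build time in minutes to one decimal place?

Layers = ⌈35.5/0.1⌉ = 355.
Bottom layers = 3 × (78.2 + 3.06) = 243.78 s.
Remaining layers: 352 × (4.98 + 3.06) → 2830.08 s.
Sum: 243.78 + 2830.08 = 3073.86 s → 51.2 minutes.

51.2 minutes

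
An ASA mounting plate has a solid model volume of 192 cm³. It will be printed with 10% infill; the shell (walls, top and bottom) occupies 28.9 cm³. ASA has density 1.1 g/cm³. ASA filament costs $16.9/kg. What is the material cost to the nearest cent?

Volume inside the shell = 192 − 28.9, so 163.1 cm³.
Infill volume = 0.10 × 163.1 = 16.31 cm³.
Deposited volume: 28.9 + 16.31 → 45.21 cm³.
Mass = 45.21 × 1.1 = 49.731 g.
At $16.9/kg: 49.731/1000 × 16.9 = $0.84.

$0.84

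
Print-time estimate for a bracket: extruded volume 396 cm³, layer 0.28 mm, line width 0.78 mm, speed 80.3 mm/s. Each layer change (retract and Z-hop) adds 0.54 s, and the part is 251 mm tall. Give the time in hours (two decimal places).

6.41 hours

Line area = 0.28 × 0.78, so 0.2184 mm².
Total extruded path = 396000/0.2184 = 1813186.8 mm.
Extrusion time = 1813186.8 / 80.3 = 22580.2 s.
Layer count = ceil(251 / 0.28) = 897.
Z-hop total = 897 × 0.54 = 484.38 s.
Total = 22580.2 + 484.38 = 23064.58 s = 6.41 hours.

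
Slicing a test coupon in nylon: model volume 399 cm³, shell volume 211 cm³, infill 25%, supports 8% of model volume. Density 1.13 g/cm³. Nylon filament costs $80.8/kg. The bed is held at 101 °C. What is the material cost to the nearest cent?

$26.47

Interior volume = 399 − 211 = 188 cm³.
Infill volume: 0.25 × 188 → 47 cm³.
Support = 0.08 × 399 = 31.92 cm³.
Deposited volume = 211 + 47 + 31.92 = 289.92 cm³.
Mass = 289.92 × 1.13, so 327.6096 g.
Cost = 327.6096 g / 1000 × $80.8/kg = $26.47.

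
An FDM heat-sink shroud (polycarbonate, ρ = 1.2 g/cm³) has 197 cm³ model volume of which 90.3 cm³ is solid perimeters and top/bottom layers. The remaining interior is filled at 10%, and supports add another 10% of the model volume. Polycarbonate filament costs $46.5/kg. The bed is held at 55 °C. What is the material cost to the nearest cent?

Interior volume = 197 − 90.3 = 106.7 cm³.
Infill volume = 0.10 × 106.7 = 10.67 cm³.
Support = 0.10 × 197, so 19.7 cm³.
Total extruded = 90.3 + 10.67 + 19.7 = 120.67 cm³.
Mass: 120.67 × 1.2 → 144.804 g.
At $46.5/kg: 144.804/1000 × 46.5 = $6.73.

$6.73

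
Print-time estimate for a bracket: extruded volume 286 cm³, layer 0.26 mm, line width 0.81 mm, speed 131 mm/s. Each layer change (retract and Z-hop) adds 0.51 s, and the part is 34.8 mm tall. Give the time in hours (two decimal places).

Bead cross-section = 0.26 × 0.81 = 0.2106 mm².
Toolpath length = 286 cm³ / 0.2106 mm² = 286000 / 0.2106 = 1358024.7 mm.
Extrusion time = 1358024.7 / 131 = 10366.6 s.
Layer count = ceil(34.8 / 0.26) = 134.
Z-hop total: 134 × 0.51 → 68.34 s.
Altogether 10366.6 + 68.34 = 10434.94 s, i.e. 2.90 hours.

2.90 hours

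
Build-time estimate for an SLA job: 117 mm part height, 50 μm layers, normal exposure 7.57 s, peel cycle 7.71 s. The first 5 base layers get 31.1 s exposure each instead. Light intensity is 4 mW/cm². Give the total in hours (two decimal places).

9.96 hours

Number of layers: 117 / 0.05 → 2340 (rounded up).
Bottom layers = 5 × (31.1 + 7.71) = 194.05 s.
Remaining layers = 2335 × (7.57 + 7.71), so 35678.8 s.
Total = 194.05 + 35678.8 = 35872.85 s = 9.96 hours.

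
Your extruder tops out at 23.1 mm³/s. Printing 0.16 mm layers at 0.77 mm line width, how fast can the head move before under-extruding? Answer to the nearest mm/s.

Bead cross-section = 0.16 × 0.77 = 0.1232 mm².
Max speed = 23.1 / 0.1232 = 187.50 ≈ 188 mm/s.

188 mm/s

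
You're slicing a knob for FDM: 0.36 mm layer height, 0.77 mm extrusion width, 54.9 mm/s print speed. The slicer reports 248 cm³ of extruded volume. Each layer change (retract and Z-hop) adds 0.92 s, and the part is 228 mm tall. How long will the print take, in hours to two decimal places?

Line area = 0.36 × 0.77, so 0.2772 mm².
Total extruded path = 248000/0.2772 = 894660.9 mm.
Time extruding: 894660.9 / 54.9 → 16296.2 s.
Layers = ⌈228/0.36⌉ = 634.
Layer-change overhead: 634 × 0.92 → 583.28 s.
Total = 16296.2 + 583.28 = 16879.48 s = 4.69 hours.

4.69 hours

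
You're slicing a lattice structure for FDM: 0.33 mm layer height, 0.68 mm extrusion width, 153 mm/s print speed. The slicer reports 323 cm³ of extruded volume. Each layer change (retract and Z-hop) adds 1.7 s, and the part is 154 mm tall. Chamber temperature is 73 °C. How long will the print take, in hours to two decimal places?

2.83 hours

Bead cross-section = 0.33 × 0.68 = 0.2244 mm².
Path length: 323000 mm³ / 0.2244 mm² → 1439393.9 mm.
Print-move time = 1439393.9 / 153, so 9407.8 s.
Layers = ⌈154/0.33⌉ = 467.
Layer-change overhead = 467 × 1.7, so 793.9 s.
Altogether 9407.8 + 793.9 = 10201.7 s, i.e. 2.83 hours.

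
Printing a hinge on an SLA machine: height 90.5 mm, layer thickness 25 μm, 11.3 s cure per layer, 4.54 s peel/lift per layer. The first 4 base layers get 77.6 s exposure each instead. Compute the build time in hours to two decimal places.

Number of layers: 90.5 / 0.025 → 3620 (rounded up).
Base layers = 4 × (77.6 + 4.54), so 328.56 s.
Normal layers = 3616 × (11.3 + 4.54) = 57277.44 s.
Sum: 328.56 + 57277.44 = 57606 s → 16.00 hours.

16.00 hours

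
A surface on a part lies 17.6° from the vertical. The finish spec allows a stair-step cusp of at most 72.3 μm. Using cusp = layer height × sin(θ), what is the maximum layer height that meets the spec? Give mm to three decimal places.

0.239 mm

t = h_c / sin θ = 0.0723 / 0.3024 = 0.239 mm.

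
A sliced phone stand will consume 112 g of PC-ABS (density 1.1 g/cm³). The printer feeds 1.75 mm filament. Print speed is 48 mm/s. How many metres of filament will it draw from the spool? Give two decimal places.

42.33 m

Volume = 112 g / 1.1 g·cm⁻³ = 101.8182 cm³ = 101818.2 mm³.
Filament cross-section = π × (1.75/2)² = 2.4053 mm².
L = V/A = 101818.2/2.4053 = 42330.77 mm → 42.33 m.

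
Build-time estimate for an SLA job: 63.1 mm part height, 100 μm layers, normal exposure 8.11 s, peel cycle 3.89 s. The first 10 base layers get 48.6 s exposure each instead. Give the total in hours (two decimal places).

Layer count = ceil(63.1 / 0.1) = 631.
Bottom layers = 10 × (48.6 + 3.89) = 524.9 s.
Remaining layers = 621 × (8.11 + 3.89), so 7452 s.
Sum: 524.9 + 7452 = 7976.9 s → 2.22 hours.

2.22 hours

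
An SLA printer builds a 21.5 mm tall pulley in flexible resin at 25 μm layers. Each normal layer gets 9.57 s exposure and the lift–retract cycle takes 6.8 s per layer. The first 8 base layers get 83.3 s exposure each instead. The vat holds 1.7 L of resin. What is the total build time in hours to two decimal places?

Layer count = ceil(21.5 / 0.025) = 860.
Bottom layers: 8 × (83.3 + 6.8) → 720.8 s.
Regular layers = 852 × (9.57 + 6.8) = 13947.24 s.
Total = 720.8 + 13947.24 = 14668.04 s = 4.07 hours.

4.07 hours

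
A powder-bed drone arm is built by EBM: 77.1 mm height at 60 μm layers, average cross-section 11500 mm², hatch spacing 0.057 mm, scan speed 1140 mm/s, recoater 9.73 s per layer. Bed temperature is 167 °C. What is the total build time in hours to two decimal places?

Number of layers: 77.1 / 0.06 → 1285 (rounded up).
Per-layer scan distance: 11500 / 0.057 → 201754.4 mm.
Beam time per layer = 201754.4 / 1140, so 176.9775 s.
Per-layer time = 176.9775 + 9.73 = 186.7075 s.
Build time = 1285 × 186.7075 = 239919.1375 s = 66.64 hours.

66.64 hours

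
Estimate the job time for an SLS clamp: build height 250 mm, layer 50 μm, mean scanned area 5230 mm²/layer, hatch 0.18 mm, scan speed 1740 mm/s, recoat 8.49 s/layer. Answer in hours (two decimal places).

34.98 hours

Number of layers: 250 / 0.05 → 5000 (rounded up).
Per-layer scan distance = 5230 / 0.18 = 29055.6 mm.
Laser time per layer = 29055.6 / 1740, so 16.6986 s.
Layer cycle: 16.6986 + 8.49 → 25.1886 s.
Build time = 5000 × 25.1886 = 125943 s = 34.98 hours.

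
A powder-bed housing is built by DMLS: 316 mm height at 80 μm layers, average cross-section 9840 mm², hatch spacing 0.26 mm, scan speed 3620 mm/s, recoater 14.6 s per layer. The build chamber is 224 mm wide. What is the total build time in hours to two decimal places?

27.49 hours

Number of layers: 316 / 0.08 → 3950 (rounded up).
Hatch length per layer = 9840 / 0.26, so 37846.2 mm.
Scan time per layer: 37846.2 / 3620 → 10.4548 s.
Layer cycle = 10.4548 + 14.6, so 25.0548 s.
3950 layers × 25.0548 s/layer = 98966.46 s, i.e. 27.49 hours.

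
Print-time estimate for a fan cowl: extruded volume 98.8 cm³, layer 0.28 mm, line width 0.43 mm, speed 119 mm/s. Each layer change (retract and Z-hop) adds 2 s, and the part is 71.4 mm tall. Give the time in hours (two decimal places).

2.06 hours

Line area = 0.28 × 0.43, so 0.1204 mm².
Total extruded path = 98800/0.1204 = 820598 mm.
Time extruding = 820598 / 119, so 6895.8 s.
Layers = ⌈71.4/0.28⌉ = 255.
Z-hop total = 255 × 2, so 510 s.
Total = 6895.8 + 510 = 7405.8 s = 2.06 hours.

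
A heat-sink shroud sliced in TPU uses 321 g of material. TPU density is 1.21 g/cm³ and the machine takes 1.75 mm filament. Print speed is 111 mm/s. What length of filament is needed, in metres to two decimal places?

Extruded volume: 321/1.21 = 265.2893 cm³ (265289.3 mm³).
A = π r² = π × 0.875² = 2.4053 mm².
Length = 265289.3 / 2.4053 = 110293.64 mm = 110.29 m.

110.29 m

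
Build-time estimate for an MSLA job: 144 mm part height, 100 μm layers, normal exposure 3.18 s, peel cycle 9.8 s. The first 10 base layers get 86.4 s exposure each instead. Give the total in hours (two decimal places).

5.42 hours

Layer count = ceil(144 / 0.1) = 1440.
Base layers: 10 × (86.4 + 9.8) → 962 s.
Regular layers: 1430 × (3.18 + 9.8) → 18561.4 s.
Total = 962 + 18561.4 = 19523.4 s = 5.42 hours.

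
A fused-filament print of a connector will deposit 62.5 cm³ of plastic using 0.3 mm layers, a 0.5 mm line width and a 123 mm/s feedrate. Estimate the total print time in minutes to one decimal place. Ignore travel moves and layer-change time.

Bead cross-section: 0.3 × 0.5 → 0.15 mm².
Total extruded path = 62500/0.15 = 416666.7 mm.
Time extruding = 416666.7 / 123 = 3387.5 s.
In the requested units: 3387.5 s = 56.5 minutes.

56.5 minutes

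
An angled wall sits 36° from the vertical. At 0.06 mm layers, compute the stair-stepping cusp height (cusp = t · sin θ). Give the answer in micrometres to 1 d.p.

Cusp = layer height × sin(36°) = 0.06 × 0.5878 = 0.035268 mm = 35.3 μm.

35.3 μm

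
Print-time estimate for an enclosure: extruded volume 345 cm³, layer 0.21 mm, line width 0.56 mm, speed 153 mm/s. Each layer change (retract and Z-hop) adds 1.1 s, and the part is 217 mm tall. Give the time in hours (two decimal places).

Bead cross-section: 0.21 × 0.56 → 0.1176 mm².
Path length: 345000 mm³ / 0.1176 mm² → 2933673.5 mm.
Extrusion time: 2933673.5 / 153 → 19174.3 s.
Layer count = ceil(217 / 0.21) = 1034.
Layer-change overhead = 1034 × 1.1 = 1137.4 s.
Total = 19174.3 + 1137.4 = 20311.7 s = 5.64 hours.

5.64 hours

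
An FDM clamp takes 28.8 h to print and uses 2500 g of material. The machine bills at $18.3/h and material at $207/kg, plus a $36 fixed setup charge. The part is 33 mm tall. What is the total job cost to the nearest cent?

$1080.54

Machine cost = 18.3 × 28.8, so $527.04.
Material cost: 207 × 2500/1000 → $517.50.
Adding setup: 527.04 + 517.50 + 36 → $1080.54.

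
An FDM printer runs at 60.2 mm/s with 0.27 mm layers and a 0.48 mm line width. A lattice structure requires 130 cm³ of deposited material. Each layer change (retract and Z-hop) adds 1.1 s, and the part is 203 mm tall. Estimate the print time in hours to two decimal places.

Bead cross-section: 0.27 × 0.48 → 0.1296 mm².
Path length: 130000 mm³ / 0.1296 mm² → 1003086.4 mm.
Print-move time = 1003086.4 / 60.2 = 16662.6 s.
Layer count = ceil(203 / 0.27) = 752.
Layer-change overhead: 752 × 1.1 → 827.2 s.
Total = 16662.6 + 827.2 = 17489.8 s = 4.86 hours.

4.86 hours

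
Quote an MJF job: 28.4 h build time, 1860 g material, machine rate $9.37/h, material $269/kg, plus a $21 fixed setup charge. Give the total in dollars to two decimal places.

$787.45

Machine-time cost = 9.37 × 28.4, so $266.108.
Material cost = 269 × 1860/1000, so $500.34.
Total = 266.108 + 500.34 + 21 = 787.448 ≈ $787.45.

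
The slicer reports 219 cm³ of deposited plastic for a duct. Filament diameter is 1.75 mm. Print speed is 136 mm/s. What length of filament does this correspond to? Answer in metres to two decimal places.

91.05 m

A = π r² = π × 0.875² = 2.4053 mm².
L = 219000 mm³ / 2.4053 mm² = 91048.93 mm, i.e. 91.05 m.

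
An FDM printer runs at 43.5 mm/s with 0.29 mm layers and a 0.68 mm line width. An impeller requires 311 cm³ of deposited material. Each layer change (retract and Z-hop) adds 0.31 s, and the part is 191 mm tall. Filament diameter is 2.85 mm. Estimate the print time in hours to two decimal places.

10.13 hours

Bead cross-section = 0.29 × 0.68, so 0.1972 mm².
Total extruded path = 311000/0.1972 = 1577079.1 mm.
Print-move time = 1577079.1 / 43.5, so 36254.7 s.
Layer count = ceil(191 / 0.29) = 659.
Z-hop total = 659 × 0.31, so 204.29 s.
Total = 36254.7 + 204.29 = 36458.99 s = 10.13 hours.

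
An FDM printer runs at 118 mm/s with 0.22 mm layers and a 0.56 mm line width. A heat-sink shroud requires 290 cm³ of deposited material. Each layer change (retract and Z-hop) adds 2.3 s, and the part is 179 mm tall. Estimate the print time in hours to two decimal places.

Bead cross-section = 0.22 × 0.56, so 0.1232 mm².
Path length: 290000 mm³ / 0.1232 mm² → 2353896.1 mm.
Print-move time = 2353896.1 / 118 = 19948.3 s.
Number of layers: 179 / 0.22 → 814 (rounded up).
Z-hop total = 814 × 2.3, so 1872.2 s.
Total = 19948.3 + 1872.2 = 21820.5 s = 6.06 hours.

6.06 hours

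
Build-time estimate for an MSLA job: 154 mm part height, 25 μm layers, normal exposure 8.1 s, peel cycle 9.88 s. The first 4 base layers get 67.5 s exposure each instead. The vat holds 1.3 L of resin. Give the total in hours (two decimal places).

Layer count = ceil(154 / 0.025) = 6160.
Burn-in layers: 4 × (67.5 + 9.88) → 309.52 s.
Regular layers: 6156 × (8.1 + 9.88) → 110684.88 s.
Sum: 309.52 + 110684.88 = 110994.4 s → 30.83 hours.

30.83 hours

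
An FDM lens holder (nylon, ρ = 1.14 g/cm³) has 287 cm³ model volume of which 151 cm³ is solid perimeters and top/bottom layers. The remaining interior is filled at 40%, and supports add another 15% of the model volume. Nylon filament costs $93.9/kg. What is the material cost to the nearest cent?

$26.60

Infill region = 287 − 151, so 136 cm³.
Deposited infill = 0.40 × 136, so 54.4 cm³.
Support: 0.15 × 287 → 43.05 cm³.
Deposited volume = 151 + 54.4 + 43.05, so 248.45 cm³.
Mass = 248.45 × 1.14 = 283.233 g.
Cost = 283.233 g / 1000 × $93.9/kg = $26.60.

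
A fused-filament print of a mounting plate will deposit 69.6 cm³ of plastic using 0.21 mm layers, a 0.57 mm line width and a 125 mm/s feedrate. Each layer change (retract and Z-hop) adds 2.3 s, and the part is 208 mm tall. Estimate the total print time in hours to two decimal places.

1.93 hours

Extrusion cross-section = 0.21 × 0.57, so 0.1197 mm².
Path length: 69600 mm³ / 0.1197 mm² → 581453.6 mm.
Extrusion time: 581453.6 / 125 → 4651.6 s.
Number of layers: 208 / 0.21 → 991 (rounded up).
Layer-change overhead = 991 × 2.3, so 2279.3 s.
Total = 4651.6 + 2279.3 = 6930.9 s = 1.93 hours.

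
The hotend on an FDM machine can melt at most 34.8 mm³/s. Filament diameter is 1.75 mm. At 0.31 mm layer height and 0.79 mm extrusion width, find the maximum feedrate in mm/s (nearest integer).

142 mm/s

A = 0.31 × 0.79 = 0.2449 mm².
Max speed = 34.8 / 0.2449 = 142.10 ≈ 142 mm/s.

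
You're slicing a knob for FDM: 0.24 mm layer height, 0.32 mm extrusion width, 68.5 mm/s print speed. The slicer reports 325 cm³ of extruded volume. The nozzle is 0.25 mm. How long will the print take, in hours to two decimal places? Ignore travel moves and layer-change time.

17.16 hours

Line area = 0.24 × 0.32, so 0.0768 mm².
Total extruded path = 325000/0.0768 = 4231770.8 mm.
Time extruding = 4231770.8 / 68.5 = 61777.7 s.
That's 61777.7 s → 17.16 hours.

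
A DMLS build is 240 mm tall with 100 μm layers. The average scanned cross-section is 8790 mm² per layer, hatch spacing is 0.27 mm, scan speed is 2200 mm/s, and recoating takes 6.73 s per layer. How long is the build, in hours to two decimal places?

14.35 hours

Layer count = ceil(240 / 0.1) = 2400.
Scan path per layer: 8790 / 0.27 → 32555.6 mm.
Scan time per layer = 32555.6 / 2200, so 14.798 s.
Per-layer time = 14.798 + 6.73 = 21.528 s.
2400 layers × 21.528 s/layer = 51667.2 s, i.e. 14.35 hours.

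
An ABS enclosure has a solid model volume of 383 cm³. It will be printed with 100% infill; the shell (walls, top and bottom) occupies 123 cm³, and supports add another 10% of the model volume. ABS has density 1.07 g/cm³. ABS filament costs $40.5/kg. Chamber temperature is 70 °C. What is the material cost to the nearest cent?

$18.26

Volume inside the shell = 383 − 123, so 260 cm³.
Infill volume = 1.00 × 260 = 260 cm³.
Support: 0.10 × 383 → 38.3 cm³.
Total extruded = 123 + 260 + 38.3 = 421.3 cm³.
Mass = 421.3 × 1.07 = 450.791 g.
Cost = 450.791 g / 1000 × $40.5/kg = $18.26.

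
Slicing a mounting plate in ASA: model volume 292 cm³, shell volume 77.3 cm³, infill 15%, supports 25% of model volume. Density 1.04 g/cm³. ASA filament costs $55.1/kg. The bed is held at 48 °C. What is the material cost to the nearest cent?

$10.46

Interior volume = 292 − 77.3, so 214.7 cm³.
Infill deposited = 0.15 × 214.7 = 32.205 cm³.
Support = 0.25 × 292 = 73 cm³.
Deposited volume: 77.3 + 32.205 + 73 → 182.505 cm³.
Mass: 182.505 × 1.04 → 189.8052 g.
Cost = 189.8052 g / 1000 × $55.1/kg = $10.46.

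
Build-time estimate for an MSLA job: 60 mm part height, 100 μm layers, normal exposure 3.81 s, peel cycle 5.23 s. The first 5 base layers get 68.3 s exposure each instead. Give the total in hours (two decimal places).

Layers = ⌈60/0.1⌉ = 600.
Base layers = 5 × (68.3 + 5.23), so 367.65 s.
Regular layers = 595 × (3.81 + 5.23), so 5378.8 s.
Total = 367.65 + 5378.8 = 5746.45 s = 1.60 hours.

1.60 hours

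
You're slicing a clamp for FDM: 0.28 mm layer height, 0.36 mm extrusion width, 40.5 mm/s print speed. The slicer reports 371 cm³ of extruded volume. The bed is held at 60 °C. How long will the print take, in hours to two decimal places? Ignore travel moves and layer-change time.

Line area = 0.28 × 0.36, so 0.1008 mm².
Path length: 371000 mm³ / 0.1008 mm² → 3680555.6 mm.
Extrusion time = 3680555.6 / 40.5, so 90877.9 s.
That's 90877.9 s → 25.24 hours.

25.24 hours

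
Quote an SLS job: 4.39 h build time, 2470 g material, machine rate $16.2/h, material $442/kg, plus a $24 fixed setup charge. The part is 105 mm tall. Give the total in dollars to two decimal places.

$1186.86

Time charge: 16.2 × 4.39 → $71.118.
Feedstock cost = 442 × 2470/1000, so $1091.74.
Total = 71.118 + 1091.74 + 24 = 1186.858 ≈ $1186.86.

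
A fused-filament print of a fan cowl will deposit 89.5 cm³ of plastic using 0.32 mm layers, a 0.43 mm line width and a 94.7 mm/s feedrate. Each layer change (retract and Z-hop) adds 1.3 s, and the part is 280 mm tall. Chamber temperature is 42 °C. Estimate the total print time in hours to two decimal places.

Bead cross-section = 0.32 × 0.43 = 0.1376 mm².
Toolpath length = 89.5 cm³ / 0.1376 mm² = 89500 / 0.1376 = 650436 mm.
Print-move time = 650436 / 94.7 = 6868.4 s.
Number of layers: 280 / 0.32 → 875 (rounded up).
Layer-change overhead: 875 × 1.3 → 1137.5 s.
Altogether 6868.4 + 1137.5 = 8005.9 s, i.e. 2.22 hours.

2.22 hours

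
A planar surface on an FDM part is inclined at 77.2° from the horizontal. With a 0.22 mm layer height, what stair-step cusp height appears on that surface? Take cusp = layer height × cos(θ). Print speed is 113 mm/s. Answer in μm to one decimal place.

48.7 μm

cos(77.2°) = 0.2215, so cusp = 0.22 × 0.2215 = 0.04873 mm → 48.7 μm.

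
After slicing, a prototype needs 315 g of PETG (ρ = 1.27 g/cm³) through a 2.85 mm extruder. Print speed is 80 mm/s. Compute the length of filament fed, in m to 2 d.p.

38.88 m

Extruded volume: 315/1.27 = 248.0315 cm³ (248031.5 mm³).
Filament cross-section = π × (2.85/2)² = 6.3794 mm².
Length = 248031.5 / 6.3794 = 38880.07 mm = 38.88 m.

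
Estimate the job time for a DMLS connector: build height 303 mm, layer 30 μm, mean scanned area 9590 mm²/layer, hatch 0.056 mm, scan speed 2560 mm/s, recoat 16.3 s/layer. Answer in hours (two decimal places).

Layers = ⌈303/0.03⌉ = 10100.
Per-layer scan distance: 9590 / 0.056 → 171250 mm.
Laser time per layer = 171250 / 2560 = 66.8945 s.
Time per layer: 66.8945 + 16.3 → 83.1945 s.
Total: 10100 × 83.1945 s = 840264.45 s → 233.41 hours.

233.41 hours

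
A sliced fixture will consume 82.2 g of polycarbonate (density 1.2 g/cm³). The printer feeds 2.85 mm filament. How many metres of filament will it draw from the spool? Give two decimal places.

Volume = 82.2 g / 1.2 g·cm⁻³ = 68.5 cm³ = 68500 mm³.
Filament cross-section = π × (2.85/2)² = 6.3794 mm².
L = V/A = 68500/6.3794 = 10737.69 mm → 10.74 m.

10.74 m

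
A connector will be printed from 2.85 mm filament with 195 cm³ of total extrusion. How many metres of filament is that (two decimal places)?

30.57 m

Filament cross-section = π × (2.85/2)² = 6.3794 mm².
Length = 195 cm³ / 6.3794 mm² = 195000 / 6.3794 = 30567.14 mm = 30.57 m.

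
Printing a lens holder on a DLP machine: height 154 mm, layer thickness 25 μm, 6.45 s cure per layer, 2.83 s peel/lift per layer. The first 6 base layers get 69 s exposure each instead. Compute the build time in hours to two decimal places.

15.98 hours

Number of layers: 154 / 0.025 → 6160 (rounded up).
Base layers = 6 × (69 + 2.83), so 430.98 s.
Remaining layers = 6154 × (6.45 + 2.83) = 57109.12 s.
Sum: 430.98 + 57109.12 = 57540.1 s → 15.98 hours.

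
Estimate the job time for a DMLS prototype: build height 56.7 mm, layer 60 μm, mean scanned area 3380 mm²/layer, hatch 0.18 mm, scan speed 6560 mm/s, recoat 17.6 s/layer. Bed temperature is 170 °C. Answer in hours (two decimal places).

5.37 hours

Number of layers: 56.7 / 0.06 → 945 (rounded up).
Hatch length per layer = 3380 / 0.18, so 18777.8 mm.
Per-layer scan time = 18777.8 / 6560, so 2.8625 s.
Time per layer = 2.8625 + 17.6, so 20.4625 s.
Build time = 945 × 20.4625 = 19337.0625 s = 5.37 hours.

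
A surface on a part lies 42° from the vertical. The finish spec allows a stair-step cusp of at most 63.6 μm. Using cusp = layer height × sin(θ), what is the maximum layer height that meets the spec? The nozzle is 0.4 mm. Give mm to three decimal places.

Layer height = cusp / sin(42°) = 0.0636 / 0.6691 = 0.095 mm.

0.095 mm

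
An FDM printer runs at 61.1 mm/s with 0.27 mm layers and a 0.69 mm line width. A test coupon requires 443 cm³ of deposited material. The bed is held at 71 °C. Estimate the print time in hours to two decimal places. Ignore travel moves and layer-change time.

Bead cross-section = 0.27 × 0.69, so 0.1863 mm².
Total extruded path = 443000/0.1863 = 2377885.1 mm.
Extrusion time = 2377885.1 / 61.1, so 38917.9 s.
38917.9 s = 10.81 hours.

10.81 hours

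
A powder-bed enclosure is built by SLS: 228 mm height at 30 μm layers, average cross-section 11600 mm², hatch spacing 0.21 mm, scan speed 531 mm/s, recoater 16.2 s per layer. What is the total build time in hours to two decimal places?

253.81 hours

Layer count = ceil(228 / 0.03) = 7600.
Hatch length per layer = 11600 / 0.21 = 55238.1 mm.
Per-layer scan time: 55238.1 / 531 → 104.0266 s.
Per-layer time = 104.0266 + 16.2, so 120.2266 s.
Total: 7600 × 120.2266 s = 913722.16 s → 253.81 hours.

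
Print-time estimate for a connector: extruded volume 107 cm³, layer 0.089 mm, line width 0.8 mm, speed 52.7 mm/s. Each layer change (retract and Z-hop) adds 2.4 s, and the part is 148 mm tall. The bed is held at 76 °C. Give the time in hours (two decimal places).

9.03 hours

Extrusion cross-section = 0.089 × 0.8, so 0.0712 mm².
Toolpath length = 107 cm³ / 0.0712 mm² = 107000 / 0.0712 = 1502809 mm.
Time extruding: 1502809 / 52.7 → 28516.3 s.
Number of layers: 148 / 0.089 → 1663 (rounded up).
Non-print overhead: 1663 × 2.4 → 3991.2 s.
Total = 28516.3 + 3991.2 = 32507.5 s = 9.03 hours.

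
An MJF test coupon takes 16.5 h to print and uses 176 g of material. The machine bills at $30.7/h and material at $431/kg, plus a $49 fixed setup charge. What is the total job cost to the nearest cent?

$631.41

Time charge = 30.7 × 16.5 = $506.55.
Material charge: 431 × 176/1000 → $75.856.
Adding setup: 506.55 + 75.856 + 49 → 631.406 ≈ $631.41.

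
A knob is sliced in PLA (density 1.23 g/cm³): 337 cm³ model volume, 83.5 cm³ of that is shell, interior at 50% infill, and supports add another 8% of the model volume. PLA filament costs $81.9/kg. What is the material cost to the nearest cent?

$23.90

Volume inside the shell: 337 − 83.5 → 253.5 cm³.
Infill deposited = 0.50 × 253.5 = 126.75 cm³.
Support: 0.08 × 337 → 26.96 cm³.
Total printed volume: 83.5 + 126.75 + 26.96 → 237.21 cm³.
Mass: 237.21 × 1.23 → 291.7683 g.
At $81.9/kg: 291.7683/1000 × 81.9 = $23.90.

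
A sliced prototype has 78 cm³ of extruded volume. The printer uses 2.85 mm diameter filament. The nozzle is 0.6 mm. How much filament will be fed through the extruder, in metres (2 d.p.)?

12.23 m

A = π r² = π × 1.425² = 6.3794 mm².
Length = 78 cm³ / 6.3794 mm² = 78000 / 6.3794 = 12226.86 mm = 12.23 m.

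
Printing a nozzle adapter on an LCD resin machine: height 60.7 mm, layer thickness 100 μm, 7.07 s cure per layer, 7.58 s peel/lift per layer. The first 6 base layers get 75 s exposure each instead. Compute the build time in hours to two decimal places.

Layers = ⌈60.7/0.1⌉ = 607.
Burn-in layers = 6 × (75 + 7.58) = 495.48 s.
Remaining layers = 601 × (7.07 + 7.58) = 8804.65 s.
Total = 495.48 + 8804.65 = 9300.13 s = 2.58 hours.

2.58 hours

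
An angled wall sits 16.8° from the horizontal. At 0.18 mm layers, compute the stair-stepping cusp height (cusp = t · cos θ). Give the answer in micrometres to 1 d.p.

172.3 μm

Cusp = layer height × cos(16.8°) = 0.18 × 0.9573 = 0.172314 mm = 172.3 μm.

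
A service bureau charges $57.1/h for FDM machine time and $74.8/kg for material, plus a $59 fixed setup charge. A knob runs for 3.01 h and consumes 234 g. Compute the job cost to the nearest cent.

Machine-time cost: 57.1 × 3.01 → $171.871.
Material cost: 74.8 × 234/1000 → $17.5032.
Total = 171.871 + 17.5032 + 59 = 248.3742 ≈ $248.37.

$248.37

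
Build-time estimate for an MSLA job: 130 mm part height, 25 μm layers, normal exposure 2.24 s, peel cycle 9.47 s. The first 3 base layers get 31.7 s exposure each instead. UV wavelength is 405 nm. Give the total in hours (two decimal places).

16.94 hours

Number of layers: 130 / 0.025 → 5200 (rounded up).
Burn-in layers = 3 × (31.7 + 9.47) = 123.51 s.
Regular layers: 5197 × (2.24 + 9.47) → 60856.87 s.
Sum: 123.51 + 60856.87 = 60980.38 s → 16.94 hours.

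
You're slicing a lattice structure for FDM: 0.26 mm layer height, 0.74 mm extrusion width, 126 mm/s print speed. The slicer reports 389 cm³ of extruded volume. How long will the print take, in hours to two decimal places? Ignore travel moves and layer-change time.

Bead cross-section: 0.26 × 0.74 → 0.1924 mm².
Total extruded path = 389000/0.1924 = 2021829.5 mm.
Extrusion time = 2021829.5 / 126 = 16046.3 s.
In the requested units: 16046.3 s = 4.46 hours.

4.46 hours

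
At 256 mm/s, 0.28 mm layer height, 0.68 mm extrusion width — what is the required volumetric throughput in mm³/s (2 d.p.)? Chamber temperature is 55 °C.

A = 0.28 × 0.68, so 0.1904 mm².
Volumetric flow = 256 × 0.1904 = 48.74 mm³/s.

48.74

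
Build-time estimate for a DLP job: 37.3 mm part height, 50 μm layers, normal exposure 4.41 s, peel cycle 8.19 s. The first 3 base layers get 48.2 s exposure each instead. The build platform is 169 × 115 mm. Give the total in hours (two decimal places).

Number of layers: 37.3 / 0.05 → 746 (rounded up).
Base layers: 3 × (48.2 + 8.19) → 169.17 s.
Remaining layers: 743 × (4.41 + 8.19) → 9361.8 s.
Sum: 169.17 + 9361.8 = 9530.97 s → 2.65 hours.

2.65 hours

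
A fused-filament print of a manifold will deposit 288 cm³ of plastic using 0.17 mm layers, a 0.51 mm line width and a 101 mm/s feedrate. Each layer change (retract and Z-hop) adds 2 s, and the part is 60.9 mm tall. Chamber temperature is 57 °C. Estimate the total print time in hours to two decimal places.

Line area = 0.17 × 0.51, so 0.0867 mm².
Path length: 288000 mm³ / 0.0867 mm² → 3321799.3 mm.
Print-move time = 3321799.3 / 101 = 32889.1 s.
Number of layers: 60.9 / 0.17 → 359 (rounded up).
Z-hop total: 359 × 2 → 718 s.
Altogether 32889.1 + 718 = 33607.1 s, i.e. 9.34 hours.

9.34 hours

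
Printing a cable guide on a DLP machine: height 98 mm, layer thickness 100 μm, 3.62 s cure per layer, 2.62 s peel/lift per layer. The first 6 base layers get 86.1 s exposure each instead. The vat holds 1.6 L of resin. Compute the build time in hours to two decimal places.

1.84 hours

Layer count = ceil(98 / 0.1) = 980.
Burn-in layers = 6 × (86.1 + 2.62), so 532.32 s.
Regular layers = 974 × (3.62 + 2.62), so 6077.76 s.
Total = 532.32 + 6077.76 = 6610.08 s = 1.84 hours.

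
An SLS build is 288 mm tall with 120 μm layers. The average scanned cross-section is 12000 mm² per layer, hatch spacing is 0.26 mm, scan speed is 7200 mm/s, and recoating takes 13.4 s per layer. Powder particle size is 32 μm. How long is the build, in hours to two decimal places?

Layer count = ceil(288 / 0.12) = 2400.
Hatch length per layer = 12000 / 0.26, so 46153.8 mm.
Scan time per layer = 46153.8 / 7200 = 6.4103 s.
Time per layer: 6.4103 + 13.4 → 19.8103 s.
Total: 2400 × 19.8103 s = 47544.72 s → 13.21 hours.

13.21 hours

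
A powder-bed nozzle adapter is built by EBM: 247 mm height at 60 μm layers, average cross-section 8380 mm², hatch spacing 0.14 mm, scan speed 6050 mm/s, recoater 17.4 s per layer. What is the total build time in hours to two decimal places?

31.21 hours

Layers = ⌈247/0.06⌉ = 4117.
Scan path per layer = 8380 / 0.14, so 59857.1 mm.
Scan time per layer: 59857.1 / 6050 → 9.8937 s.
Time per layer = 9.8937 + 17.4 = 27.2937 s.
Total: 4117 × 27.2937 s = 112368.1629 s → 31.21 hours.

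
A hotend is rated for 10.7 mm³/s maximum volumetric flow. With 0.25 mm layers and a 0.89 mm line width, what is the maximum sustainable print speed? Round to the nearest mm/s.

48 mm/s

Bead cross-section: 0.25 × 0.89 → 0.2225 mm².
Max speed = 10.7 / 0.2225 = 48.09 ≈ 48 mm/s.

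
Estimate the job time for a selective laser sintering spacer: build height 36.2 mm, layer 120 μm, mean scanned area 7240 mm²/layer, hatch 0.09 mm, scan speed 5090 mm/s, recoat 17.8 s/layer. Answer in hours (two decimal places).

2.82 hours

Layer count = ceil(36.2 / 0.12) = 302.
Scan path per layer = 7240 / 0.09, so 80444.4 mm.
Laser time per layer = 80444.4 / 5090, so 15.8044 s.
Time per layer: 15.8044 + 17.8 → 33.6044 s.
Total: 302 × 33.6044 s = 10148.5288 s → 2.82 hours.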